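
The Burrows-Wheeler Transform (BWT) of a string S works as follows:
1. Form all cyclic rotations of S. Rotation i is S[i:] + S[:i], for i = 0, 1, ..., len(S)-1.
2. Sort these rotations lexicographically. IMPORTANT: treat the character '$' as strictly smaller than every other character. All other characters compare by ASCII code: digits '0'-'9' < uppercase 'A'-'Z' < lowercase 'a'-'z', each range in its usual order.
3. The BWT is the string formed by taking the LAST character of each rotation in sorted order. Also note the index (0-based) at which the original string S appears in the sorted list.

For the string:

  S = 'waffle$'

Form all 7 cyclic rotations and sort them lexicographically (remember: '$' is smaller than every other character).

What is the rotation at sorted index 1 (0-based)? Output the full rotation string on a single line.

Answer: affle$w

Derivation:
All 7 rotations (rotation i = S[i:]+S[:i]):
  rot[0] = waffle$
  rot[1] = affle$w
  rot[2] = ffle$wa
  rot[3] = fle$waf
  rot[4] = le$waff
  rot[5] = e$waffl
  rot[6] = $waffle
Sorted (with $ < everything):
  sorted[0] = $waffle
  sorted[1] = affle$w
  sorted[2] = e$waffl
  sorted[3] = ffle$wa
  sorted[4] = fle$waf
  sorted[5] = le$waff
  sorted[6] = waffle$
sorted[1] = affle$w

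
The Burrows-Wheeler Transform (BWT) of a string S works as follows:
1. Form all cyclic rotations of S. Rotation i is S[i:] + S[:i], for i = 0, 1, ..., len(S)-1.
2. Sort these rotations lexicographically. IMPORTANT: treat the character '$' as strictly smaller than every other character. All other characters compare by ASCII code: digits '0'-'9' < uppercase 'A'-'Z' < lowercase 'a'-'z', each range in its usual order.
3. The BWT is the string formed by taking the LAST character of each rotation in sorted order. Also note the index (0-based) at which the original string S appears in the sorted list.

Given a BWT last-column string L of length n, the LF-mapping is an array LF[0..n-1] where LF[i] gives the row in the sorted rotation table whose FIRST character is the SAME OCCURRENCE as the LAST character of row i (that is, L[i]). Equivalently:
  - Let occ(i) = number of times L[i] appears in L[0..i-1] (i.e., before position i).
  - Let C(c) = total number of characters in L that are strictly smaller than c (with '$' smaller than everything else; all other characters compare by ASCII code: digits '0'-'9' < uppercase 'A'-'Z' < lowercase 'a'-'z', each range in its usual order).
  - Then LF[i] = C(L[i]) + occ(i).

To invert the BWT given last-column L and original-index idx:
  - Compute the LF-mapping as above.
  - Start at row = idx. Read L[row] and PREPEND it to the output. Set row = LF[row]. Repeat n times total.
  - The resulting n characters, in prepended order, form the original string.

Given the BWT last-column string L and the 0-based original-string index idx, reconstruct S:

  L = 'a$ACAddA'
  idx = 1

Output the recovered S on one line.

LF mapping: 5 0 1 4 2 6 7 3
Walk LF starting at row 1, prepending L[row]:
  step 1: row=1, L[1]='$', prepend. Next row=LF[1]=0
  step 2: row=0, L[0]='a', prepend. Next row=LF[0]=5
  step 3: row=5, L[5]='d', prepend. Next row=LF[5]=6
  step 4: row=6, L[6]='d', prepend. Next row=LF[6]=7
  step 5: row=7, L[7]='A', prepend. Next row=LF[7]=3
  step 6: row=3, L[3]='C', prepend. Next row=LF[3]=4
  step 7: row=4, L[4]='A', prepend. Next row=LF[4]=2
  step 8: row=2, L[2]='A', prepend. Next row=LF[2]=1
Reversed output: AACAdda$

Answer: AACAdda$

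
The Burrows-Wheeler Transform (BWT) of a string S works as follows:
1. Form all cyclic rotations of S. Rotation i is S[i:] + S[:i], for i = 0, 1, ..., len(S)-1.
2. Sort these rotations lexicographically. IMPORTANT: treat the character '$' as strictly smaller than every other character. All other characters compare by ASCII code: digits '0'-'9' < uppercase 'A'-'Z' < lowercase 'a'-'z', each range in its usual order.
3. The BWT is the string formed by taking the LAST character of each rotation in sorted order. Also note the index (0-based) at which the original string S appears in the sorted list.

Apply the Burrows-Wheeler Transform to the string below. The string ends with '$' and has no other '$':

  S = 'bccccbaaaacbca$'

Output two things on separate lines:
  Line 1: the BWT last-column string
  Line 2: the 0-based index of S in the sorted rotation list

Answer: acbaaacc$bcaccb
8

Derivation:
All 15 rotations (rotation i = S[i:]+S[:i]):
  rot[0] = bccccbaaaacbca$
  rot[1] = ccccbaaaacbca$b
  rot[2] = cccbaaaacbca$bc
  rot[3] = ccbaaaacbca$bcc
  rot[4] = cbaaaacbca$bccc
  rot[5] = baaaacbca$bcccc
  rot[6] = aaaacbca$bccccb
  rot[7] = aaacbca$bccccba
  rot[8] = aacbca$bccccbaa
  rot[9] = acbca$bccccbaaa
  rot[10] = cbca$bccccbaaaa
  rot[11] = bca$bccccbaaaac
  rot[12] = ca$bccccbaaaacb
  rot[13] = a$bccccbaaaacbc
  rot[14] = $bccccbaaaacbca
Sorted (with $ < everything):
  sorted[0] = $bccccbaaaacbca  (last char: 'a')
  sorted[1] = a$bccccbaaaacbc  (last char: 'c')
  sorted[2] = aaaacbca$bccccb  (last char: 'b')
  sorted[3] = aaacbca$bccccba  (last char: 'a')
  sorted[4] = aacbca$bccccbaa  (last char: 'a')
  sorted[5] = acbca$bccccbaaa  (last char: 'a')
  sorted[6] = baaaacbca$bcccc  (last char: 'c')
  sorted[7] = bca$bccccbaaaac  (last char: 'c')
  sorted[8] = bccccbaaaacbca$  (last char: '$')
  sorted[9] = ca$bccccbaaaacb  (last char: 'b')
  sorted[10] = cbaaaacbca$bccc  (last char: 'c')
  sorted[11] = cbca$bccccbaaaa  (last char: 'a')
  sorted[12] = ccbaaaacbca$bcc  (last char: 'c')
  sorted[13] = cccbaaaacbca$bc  (last char: 'c')
  sorted[14] = ccccbaaaacbca$b  (last char: 'b')
Last column: acbaaacc$bcaccb
Original string S is at sorted index 8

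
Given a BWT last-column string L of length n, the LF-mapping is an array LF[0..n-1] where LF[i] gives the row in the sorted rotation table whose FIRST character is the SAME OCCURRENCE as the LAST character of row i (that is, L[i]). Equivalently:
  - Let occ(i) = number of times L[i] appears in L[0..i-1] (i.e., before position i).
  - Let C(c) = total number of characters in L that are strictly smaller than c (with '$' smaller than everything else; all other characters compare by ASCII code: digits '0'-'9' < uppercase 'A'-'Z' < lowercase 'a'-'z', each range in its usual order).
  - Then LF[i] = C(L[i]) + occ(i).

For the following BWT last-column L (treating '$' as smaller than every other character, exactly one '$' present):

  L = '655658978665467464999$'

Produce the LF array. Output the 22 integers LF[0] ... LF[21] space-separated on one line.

Answer: 8 4 5 9 6 16 18 14 17 10 11 7 1 12 15 2 13 3 19 20 21 0

Derivation:
Char counts: '$':1, '4':3, '5':4, '6':6, '7':2, '8':2, '9':4
C (first-col start): C('$')=0, C('4')=1, C('5')=4, C('6')=8, C('7')=14, C('8')=16, C('9')=18
L[0]='6': occ=0, LF[0]=C('6')+0=8+0=8
L[1]='5': occ=0, LF[1]=C('5')+0=4+0=4
L[2]='5': occ=1, LF[2]=C('5')+1=4+1=5
L[3]='6': occ=1, LF[3]=C('6')+1=8+1=9
L[4]='5': occ=2, LF[4]=C('5')+2=4+2=6
L[5]='8': occ=0, LF[5]=C('8')+0=16+0=16
L[6]='9': occ=0, LF[6]=C('9')+0=18+0=18
L[7]='7': occ=0, LF[7]=C('7')+0=14+0=14
L[8]='8': occ=1, LF[8]=C('8')+1=16+1=17
L[9]='6': occ=2, LF[9]=C('6')+2=8+2=10
L[10]='6': occ=3, LF[10]=C('6')+3=8+3=11
L[11]='5': occ=3, LF[11]=C('5')+3=4+3=7
L[12]='4': occ=0, LF[12]=C('4')+0=1+0=1
L[13]='6': occ=4, LF[13]=C('6')+4=8+4=12
L[14]='7': occ=1, LF[14]=C('7')+1=14+1=15
L[15]='4': occ=1, LF[15]=C('4')+1=1+1=2
L[16]='6': occ=5, LF[16]=C('6')+5=8+5=13
L[17]='4': occ=2, LF[17]=C('4')+2=1+2=3
L[18]='9': occ=1, LF[18]=C('9')+1=18+1=19
L[19]='9': occ=2, LF[19]=C('9')+2=18+2=20
L[20]='9': occ=3, LF[20]=C('9')+3=18+3=21
L[21]='$': occ=0, LF[21]=C('$')+0=0+0=0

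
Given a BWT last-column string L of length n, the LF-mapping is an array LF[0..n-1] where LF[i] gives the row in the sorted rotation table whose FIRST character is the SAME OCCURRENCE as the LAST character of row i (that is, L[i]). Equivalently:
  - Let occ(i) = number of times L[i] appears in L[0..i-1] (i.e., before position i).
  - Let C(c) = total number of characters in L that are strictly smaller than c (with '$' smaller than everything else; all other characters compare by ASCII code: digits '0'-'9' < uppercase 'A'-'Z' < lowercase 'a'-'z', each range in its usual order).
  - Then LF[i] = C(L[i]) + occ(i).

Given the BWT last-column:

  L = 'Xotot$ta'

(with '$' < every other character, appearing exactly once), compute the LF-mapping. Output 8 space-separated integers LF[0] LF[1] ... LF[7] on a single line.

Answer: 1 3 5 4 6 0 7 2

Derivation:
Char counts: '$':1, 'X':1, 'a':1, 'o':2, 't':3
C (first-col start): C('$')=0, C('X')=1, C('a')=2, C('o')=3, C('t')=5
L[0]='X': occ=0, LF[0]=C('X')+0=1+0=1
L[1]='o': occ=0, LF[1]=C('o')+0=3+0=3
L[2]='t': occ=0, LF[2]=C('t')+0=5+0=5
L[3]='o': occ=1, LF[3]=C('o')+1=3+1=4
L[4]='t': occ=1, LF[4]=C('t')+1=5+1=6
L[5]='$': occ=0, LF[5]=C('$')+0=0+0=0
L[6]='t': occ=2, LF[6]=C('t')+2=5+2=7
L[7]='a': occ=0, LF[7]=C('a')+0=2+0=2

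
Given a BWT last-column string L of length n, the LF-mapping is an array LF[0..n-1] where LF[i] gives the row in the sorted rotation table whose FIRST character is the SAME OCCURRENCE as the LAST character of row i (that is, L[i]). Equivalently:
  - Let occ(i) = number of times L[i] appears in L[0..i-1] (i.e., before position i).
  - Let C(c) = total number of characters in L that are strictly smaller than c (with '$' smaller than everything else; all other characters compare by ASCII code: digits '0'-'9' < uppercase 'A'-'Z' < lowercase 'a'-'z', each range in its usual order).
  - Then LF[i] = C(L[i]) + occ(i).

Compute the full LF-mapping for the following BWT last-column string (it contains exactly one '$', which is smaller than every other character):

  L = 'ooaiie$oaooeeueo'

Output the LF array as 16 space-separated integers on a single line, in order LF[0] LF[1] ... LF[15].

Answer: 9 10 1 7 8 3 0 11 2 12 13 4 5 15 6 14

Derivation:
Char counts: '$':1, 'a':2, 'e':4, 'i':2, 'o':6, 'u':1
C (first-col start): C('$')=0, C('a')=1, C('e')=3, C('i')=7, C('o')=9, C('u')=15
L[0]='o': occ=0, LF[0]=C('o')+0=9+0=9
L[1]='o': occ=1, LF[1]=C('o')+1=9+1=10
L[2]='a': occ=0, LF[2]=C('a')+0=1+0=1
L[3]='i': occ=0, LF[3]=C('i')+0=7+0=7
L[4]='i': occ=1, LF[4]=C('i')+1=7+1=8
L[5]='e': occ=0, LF[5]=C('e')+0=3+0=3
L[6]='$': occ=0, LF[6]=C('$')+0=0+0=0
L[7]='o': occ=2, LF[7]=C('o')+2=9+2=11
L[8]='a': occ=1, LF[8]=C('a')+1=1+1=2
L[9]='o': occ=3, LF[9]=C('o')+3=9+3=12
L[10]='o': occ=4, LF[10]=C('o')+4=9+4=13
L[11]='e': occ=1, LF[11]=C('e')+1=3+1=4
L[12]='e': occ=2, LF[12]=C('e')+2=3+2=5
L[13]='u': occ=0, LF[13]=C('u')+0=15+0=15
L[14]='e': occ=3, LF[14]=C('e')+3=3+3=6
L[15]='o': occ=5, LF[15]=C('o')+5=9+5=14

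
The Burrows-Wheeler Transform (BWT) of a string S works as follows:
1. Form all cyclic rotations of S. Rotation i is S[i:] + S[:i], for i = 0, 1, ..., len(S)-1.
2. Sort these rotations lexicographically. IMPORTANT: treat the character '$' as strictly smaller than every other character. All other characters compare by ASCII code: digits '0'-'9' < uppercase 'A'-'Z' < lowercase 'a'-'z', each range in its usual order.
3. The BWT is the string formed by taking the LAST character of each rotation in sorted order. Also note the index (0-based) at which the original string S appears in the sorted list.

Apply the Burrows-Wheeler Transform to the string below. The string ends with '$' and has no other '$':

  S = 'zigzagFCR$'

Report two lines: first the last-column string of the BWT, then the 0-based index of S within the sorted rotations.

Answer: RFgCzaizg$
9

Derivation:
All 10 rotations (rotation i = S[i:]+S[:i]):
  rot[0] = zigzagFCR$
  rot[1] = igzagFCR$z
  rot[2] = gzagFCR$zi
  rot[3] = zagFCR$zig
  rot[4] = agFCR$zigz
  rot[5] = gFCR$zigza
  rot[6] = FCR$zigzag
  rot[7] = CR$zigzagF
  rot[8] = R$zigzagFC
  rot[9] = $zigzagFCR
Sorted (with $ < everything):
  sorted[0] = $zigzagFCR  (last char: 'R')
  sorted[1] = CR$zigzagF  (last char: 'F')
  sorted[2] = FCR$zigzag  (last char: 'g')
  sorted[3] = R$zigzagFC  (last char: 'C')
  sorted[4] = agFCR$zigz  (last char: 'z')
  sorted[5] = gFCR$zigza  (last char: 'a')
  sorted[6] = gzagFCR$zi  (last char: 'i')
  sorted[7] = igzagFCR$z  (last char: 'z')
  sorted[8] = zagFCR$zig  (last char: 'g')
  sorted[9] = zigzagFCR$  (last char: '$')
Last column: RFgCzaizg$
Original string S is at sorted index 9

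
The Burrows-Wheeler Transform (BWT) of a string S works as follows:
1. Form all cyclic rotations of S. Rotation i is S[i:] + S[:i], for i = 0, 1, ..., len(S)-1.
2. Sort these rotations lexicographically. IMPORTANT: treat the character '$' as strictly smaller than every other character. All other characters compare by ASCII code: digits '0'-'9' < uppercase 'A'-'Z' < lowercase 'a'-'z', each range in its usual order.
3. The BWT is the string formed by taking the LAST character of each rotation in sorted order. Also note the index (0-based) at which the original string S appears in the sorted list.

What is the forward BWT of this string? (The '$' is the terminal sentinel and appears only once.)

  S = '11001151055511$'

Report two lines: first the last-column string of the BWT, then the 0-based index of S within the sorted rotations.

Answer: 11011155$011550
8

Derivation:
All 15 rotations (rotation i = S[i:]+S[:i]):
  rot[0] = 11001151055511$
  rot[1] = 1001151055511$1
  rot[2] = 001151055511$11
  rot[3] = 01151055511$110
  rot[4] = 1151055511$1100
  rot[5] = 151055511$11001
  rot[6] = 51055511$110011
  rot[7] = 1055511$1100115
  rot[8] = 055511$11001151
  rot[9] = 55511$110011510
  rot[10] = 5511$1100115105
  rot[11] = 511$11001151055
  rot[12] = 11$110011510555
  rot[13] = 1$1100115105551
  rot[14] = $11001151055511
Sorted (with $ < everything):
  sorted[0] = $11001151055511  (last char: '1')
  sorted[1] = 001151055511$11  (last char: '1')
  sorted[2] = 01151055511$110  (last char: '0')
  sorted[3] = 055511$11001151  (last char: '1')
  sorted[4] = 1$1100115105551  (last char: '1')
  sorted[5] = 1001151055511$1  (last char: '1')
  sorted[6] = 1055511$1100115  (last char: '5')
  sorted[7] = 11$110011510555  (last char: '5')
  sorted[8] = 11001151055511$  (last char: '$')
  sorted[9] = 1151055511$1100  (last char: '0')
  sorted[10] = 151055511$11001  (last char: '1')
  sorted[11] = 51055511$110011  (last char: '1')
  sorted[12] = 511$11001151055  (last char: '5')
  sorted[13] = 5511$1100115105  (last char: '5')
  sorted[14] = 55511$110011510  (last char: '0')
Last column: 11011155$011550
Original string S is at sorted index 8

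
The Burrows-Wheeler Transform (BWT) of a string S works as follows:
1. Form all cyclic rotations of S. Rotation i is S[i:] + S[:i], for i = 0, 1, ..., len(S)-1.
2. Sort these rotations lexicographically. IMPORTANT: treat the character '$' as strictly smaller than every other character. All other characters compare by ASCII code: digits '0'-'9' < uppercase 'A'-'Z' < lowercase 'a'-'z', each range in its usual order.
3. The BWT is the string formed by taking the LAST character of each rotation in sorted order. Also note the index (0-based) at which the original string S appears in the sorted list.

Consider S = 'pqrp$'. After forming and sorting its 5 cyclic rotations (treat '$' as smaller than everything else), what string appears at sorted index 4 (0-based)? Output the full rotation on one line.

Answer: rp$pq

Derivation:
All 5 rotations (rotation i = S[i:]+S[:i]):
  rot[0] = pqrp$
  rot[1] = qrp$p
  rot[2] = rp$pq
  rot[3] = p$pqr
  rot[4] = $pqrp
Sorted (with $ < everything):
  sorted[0] = $pqrp
  sorted[1] = p$pqr
  sorted[2] = pqrp$
  sorted[3] = qrp$p
  sorted[4] = rp$pq
sorted[4] = rp$pq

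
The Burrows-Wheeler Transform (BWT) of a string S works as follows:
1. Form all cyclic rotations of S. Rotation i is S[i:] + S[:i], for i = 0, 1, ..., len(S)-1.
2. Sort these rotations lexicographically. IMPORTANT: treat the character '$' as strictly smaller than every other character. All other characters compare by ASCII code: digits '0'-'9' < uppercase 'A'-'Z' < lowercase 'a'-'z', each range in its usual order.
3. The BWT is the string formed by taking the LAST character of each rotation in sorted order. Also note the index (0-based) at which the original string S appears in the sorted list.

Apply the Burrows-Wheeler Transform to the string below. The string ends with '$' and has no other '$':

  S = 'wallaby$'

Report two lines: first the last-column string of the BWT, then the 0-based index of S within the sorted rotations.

Answer: ylwala$b
6

Derivation:
All 8 rotations (rotation i = S[i:]+S[:i]):
  rot[0] = wallaby$
  rot[1] = allaby$w
  rot[2] = llaby$wa
  rot[3] = laby$wal
  rot[4] = aby$wall
  rot[5] = by$walla
  rot[6] = y$wallab
  rot[7] = $wallaby
Sorted (with $ < everything):
  sorted[0] = $wallaby  (last char: 'y')
  sorted[1] = aby$wall  (last char: 'l')
  sorted[2] = allaby$w  (last char: 'w')
  sorted[3] = by$walla  (last char: 'a')
  sorted[4] = laby$wal  (last char: 'l')
  sorted[5] = llaby$wa  (last char: 'a')
  sorted[6] = wallaby$  (last char: '$')
  sorted[7] = y$wallab  (last char: 'b')
Last column: ylwala$b
Original string S is at sorted index 6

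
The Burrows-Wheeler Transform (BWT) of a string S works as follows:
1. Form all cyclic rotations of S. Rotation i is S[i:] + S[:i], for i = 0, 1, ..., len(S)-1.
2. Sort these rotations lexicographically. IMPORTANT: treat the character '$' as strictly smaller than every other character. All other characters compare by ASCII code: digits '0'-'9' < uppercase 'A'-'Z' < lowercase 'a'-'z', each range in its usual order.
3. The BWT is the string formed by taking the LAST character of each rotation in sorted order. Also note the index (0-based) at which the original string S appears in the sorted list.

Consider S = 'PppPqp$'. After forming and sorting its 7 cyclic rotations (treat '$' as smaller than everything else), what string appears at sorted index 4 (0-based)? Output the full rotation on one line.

All 7 rotations (rotation i = S[i:]+S[:i]):
  rot[0] = PppPqp$
  rot[1] = ppPqp$P
  rot[2] = pPqp$Pp
  rot[3] = Pqp$Ppp
  rot[4] = qp$PppP
  rot[5] = p$PppPq
  rot[6] = $PppPqp
Sorted (with $ < everything):
  sorted[0] = $PppPqp
  sorted[1] = PppPqp$
  sorted[2] = Pqp$Ppp
  sorted[3] = p$PppPq
  sorted[4] = pPqp$Pp
  sorted[5] = ppPqp$P
  sorted[6] = qp$PppP
sorted[4] = pPqp$Pp

Answer: pPqp$Pp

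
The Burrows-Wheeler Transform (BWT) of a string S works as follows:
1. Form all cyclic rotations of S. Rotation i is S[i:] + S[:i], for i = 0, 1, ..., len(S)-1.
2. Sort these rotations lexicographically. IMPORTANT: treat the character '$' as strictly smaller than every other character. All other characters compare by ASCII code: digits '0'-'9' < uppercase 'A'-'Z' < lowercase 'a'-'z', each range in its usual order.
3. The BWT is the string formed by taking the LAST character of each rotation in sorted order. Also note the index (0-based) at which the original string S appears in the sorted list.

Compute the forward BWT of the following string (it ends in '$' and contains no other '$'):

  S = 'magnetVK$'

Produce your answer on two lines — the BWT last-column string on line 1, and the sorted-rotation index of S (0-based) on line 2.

All 9 rotations (rotation i = S[i:]+S[:i]):
  rot[0] = magnetVK$
  rot[1] = agnetVK$m
  rot[2] = gnetVK$ma
  rot[3] = netVK$mag
  rot[4] = etVK$magn
  rot[5] = tVK$magne
  rot[6] = VK$magnet
  rot[7] = K$magnetV
  rot[8] = $magnetVK
Sorted (with $ < everything):
  sorted[0] = $magnetVK  (last char: 'K')
  sorted[1] = K$magnetV  (last char: 'V')
  sorted[2] = VK$magnet  (last char: 't')
  sorted[3] = agnetVK$m  (last char: 'm')
  sorted[4] = etVK$magn  (last char: 'n')
  sorted[5] = gnetVK$ma  (last char: 'a')
  sorted[6] = magnetVK$  (last char: '$')
  sorted[7] = netVK$mag  (last char: 'g')
  sorted[8] = tVK$magne  (last char: 'e')
Last column: KVtmna$ge
Original string S is at sorted index 6

Answer: KVtmna$ge
6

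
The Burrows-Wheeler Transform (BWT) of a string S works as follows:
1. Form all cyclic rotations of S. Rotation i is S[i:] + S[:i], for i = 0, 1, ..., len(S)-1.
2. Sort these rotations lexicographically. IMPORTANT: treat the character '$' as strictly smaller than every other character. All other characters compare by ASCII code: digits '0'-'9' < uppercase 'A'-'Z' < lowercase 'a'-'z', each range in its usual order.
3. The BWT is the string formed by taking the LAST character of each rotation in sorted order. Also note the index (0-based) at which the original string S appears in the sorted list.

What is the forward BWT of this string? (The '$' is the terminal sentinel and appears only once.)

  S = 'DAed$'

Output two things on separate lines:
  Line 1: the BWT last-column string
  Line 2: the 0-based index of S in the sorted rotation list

All 5 rotations (rotation i = S[i:]+S[:i]):
  rot[0] = DAed$
  rot[1] = Aed$D
  rot[2] = ed$DA
  rot[3] = d$DAe
  rot[4] = $DAed
Sorted (with $ < everything):
  sorted[0] = $DAed  (last char: 'd')
  sorted[1] = Aed$D  (last char: 'D')
  sorted[2] = DAed$  (last char: '$')
  sorted[3] = d$DAe  (last char: 'e')
  sorted[4] = ed$DA  (last char: 'A')
Last column: dD$eA
Original string S is at sorted index 2

Answer: dD$eA
2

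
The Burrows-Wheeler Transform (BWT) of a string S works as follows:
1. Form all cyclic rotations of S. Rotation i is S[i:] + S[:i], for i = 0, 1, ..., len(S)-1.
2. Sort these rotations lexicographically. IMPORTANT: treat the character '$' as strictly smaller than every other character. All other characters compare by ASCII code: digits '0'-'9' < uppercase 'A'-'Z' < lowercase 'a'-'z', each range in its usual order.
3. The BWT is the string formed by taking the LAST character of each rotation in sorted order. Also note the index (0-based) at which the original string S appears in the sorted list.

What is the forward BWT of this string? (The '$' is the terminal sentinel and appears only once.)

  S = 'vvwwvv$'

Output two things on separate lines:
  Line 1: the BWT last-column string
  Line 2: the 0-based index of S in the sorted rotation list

All 7 rotations (rotation i = S[i:]+S[:i]):
  rot[0] = vvwwvv$
  rot[1] = vwwvv$v
  rot[2] = wwvv$vv
  rot[3] = wvv$vvw
  rot[4] = vv$vvww
  rot[5] = v$vvwwv
  rot[6] = $vvwwvv
Sorted (with $ < everything):
  sorted[0] = $vvwwvv  (last char: 'v')
  sorted[1] = v$vvwwv  (last char: 'v')
  sorted[2] = vv$vvww  (last char: 'w')
  sorted[3] = vvwwvv$  (last char: '$')
  sorted[4] = vwwvv$v  (last char: 'v')
  sorted[5] = wvv$vvw  (last char: 'w')
  sorted[6] = wwvv$vv  (last char: 'v')
Last column: vvw$vwv
Original string S is at sorted index 3

Answer: vvw$vwv
3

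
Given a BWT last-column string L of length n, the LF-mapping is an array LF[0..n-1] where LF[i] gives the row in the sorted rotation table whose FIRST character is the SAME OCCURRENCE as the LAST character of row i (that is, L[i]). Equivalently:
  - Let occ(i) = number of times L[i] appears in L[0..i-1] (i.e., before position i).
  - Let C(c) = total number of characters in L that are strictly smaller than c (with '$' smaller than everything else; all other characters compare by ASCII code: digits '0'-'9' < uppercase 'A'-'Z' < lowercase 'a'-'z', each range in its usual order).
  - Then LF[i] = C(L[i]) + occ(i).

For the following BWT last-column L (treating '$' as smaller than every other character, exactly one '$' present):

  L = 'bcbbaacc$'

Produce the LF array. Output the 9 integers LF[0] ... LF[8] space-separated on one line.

Char counts: '$':1, 'a':2, 'b':3, 'c':3
C (first-col start): C('$')=0, C('a')=1, C('b')=3, C('c')=6
L[0]='b': occ=0, LF[0]=C('b')+0=3+0=3
L[1]='c': occ=0, LF[1]=C('c')+0=6+0=6
L[2]='b': occ=1, LF[2]=C('b')+1=3+1=4
L[3]='b': occ=2, LF[3]=C('b')+2=3+2=5
L[4]='a': occ=0, LF[4]=C('a')+0=1+0=1
L[5]='a': occ=1, LF[5]=C('a')+1=1+1=2
L[6]='c': occ=1, LF[6]=C('c')+1=6+1=7
L[7]='c': occ=2, LF[7]=C('c')+2=6+2=8
L[8]='$': occ=0, LF[8]=C('$')+0=0+0=0

Answer: 3 6 4 5 1 2 7 8 0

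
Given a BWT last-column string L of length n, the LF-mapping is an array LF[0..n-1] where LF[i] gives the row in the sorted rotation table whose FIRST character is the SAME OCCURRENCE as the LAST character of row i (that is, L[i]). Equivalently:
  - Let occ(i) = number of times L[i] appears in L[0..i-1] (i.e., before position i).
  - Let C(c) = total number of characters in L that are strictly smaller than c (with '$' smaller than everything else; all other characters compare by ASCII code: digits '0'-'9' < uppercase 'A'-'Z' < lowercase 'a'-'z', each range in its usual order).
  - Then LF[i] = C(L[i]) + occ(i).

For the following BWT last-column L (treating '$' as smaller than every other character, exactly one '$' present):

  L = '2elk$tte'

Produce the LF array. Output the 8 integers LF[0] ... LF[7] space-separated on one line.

Answer: 1 2 5 4 0 6 7 3

Derivation:
Char counts: '$':1, '2':1, 'e':2, 'k':1, 'l':1, 't':2
C (first-col start): C('$')=0, C('2')=1, C('e')=2, C('k')=4, C('l')=5, C('t')=6
L[0]='2': occ=0, LF[0]=C('2')+0=1+0=1
L[1]='e': occ=0, LF[1]=C('e')+0=2+0=2
L[2]='l': occ=0, LF[2]=C('l')+0=5+0=5
L[3]='k': occ=0, LF[3]=C('k')+0=4+0=4
L[4]='$': occ=0, LF[4]=C('$')+0=0+0=0
L[5]='t': occ=0, LF[5]=C('t')+0=6+0=6
L[6]='t': occ=1, LF[6]=C('t')+1=6+1=7
L[7]='e': occ=1, LF[7]=C('e')+1=2+1=3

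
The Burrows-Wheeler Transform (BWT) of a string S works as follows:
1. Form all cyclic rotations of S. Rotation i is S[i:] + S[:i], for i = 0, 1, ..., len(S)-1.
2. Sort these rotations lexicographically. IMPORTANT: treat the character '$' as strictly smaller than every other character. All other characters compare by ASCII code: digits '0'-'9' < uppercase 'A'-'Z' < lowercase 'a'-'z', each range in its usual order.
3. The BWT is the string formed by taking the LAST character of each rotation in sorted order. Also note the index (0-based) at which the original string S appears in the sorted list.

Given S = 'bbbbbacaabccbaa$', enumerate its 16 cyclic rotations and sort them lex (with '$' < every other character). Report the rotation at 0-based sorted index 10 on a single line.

All 16 rotations (rotation i = S[i:]+S[:i]):
  rot[0] = bbbbbacaabccbaa$
  rot[1] = bbbbacaabccbaa$b
  rot[2] = bbbacaabccbaa$bb
  rot[3] = bbacaabccbaa$bbb
  rot[4] = bacaabccbaa$bbbb
  rot[5] = acaabccbaa$bbbbb
  rot[6] = caabccbaa$bbbbba
  rot[7] = aabccbaa$bbbbbac
  rot[8] = abccbaa$bbbbbaca
  rot[9] = bccbaa$bbbbbacaa
  rot[10] = ccbaa$bbbbbacaab
  rot[11] = cbaa$bbbbbacaabc
  rot[12] = baa$bbbbbacaabcc
  rot[13] = aa$bbbbbacaabccb
  rot[14] = a$bbbbbacaabccba
  rot[15] = $bbbbbacaabccbaa
Sorted (with $ < everything):
  sorted[0] = $bbbbbacaabccbaa
  sorted[1] = a$bbbbbacaabccba
  sorted[2] = aa$bbbbbacaabccb
  sorted[3] = aabccbaa$bbbbbac
  sorted[4] = abccbaa$bbbbbaca
  sorted[5] = acaabccbaa$bbbbb
  sorted[6] = baa$bbbbbacaabcc
  sorted[7] = bacaabccbaa$bbbb
  sorted[8] = bbacaabccbaa$bbb
  sorted[9] = bbbacaabccbaa$bb
  sorted[10] = bbbbacaabccbaa$b
  sorted[11] = bbbbbacaabccbaa$
  sorted[12] = bccbaa$bbbbbacaa
  sorted[13] = caabccbaa$bbbbba
  sorted[14] = cbaa$bbbbbacaabc
  sorted[15] = ccbaa$bbbbbacaab
sorted[10] = bbbbacaabccbaa$b

Answer: bbbbacaabccbaa$b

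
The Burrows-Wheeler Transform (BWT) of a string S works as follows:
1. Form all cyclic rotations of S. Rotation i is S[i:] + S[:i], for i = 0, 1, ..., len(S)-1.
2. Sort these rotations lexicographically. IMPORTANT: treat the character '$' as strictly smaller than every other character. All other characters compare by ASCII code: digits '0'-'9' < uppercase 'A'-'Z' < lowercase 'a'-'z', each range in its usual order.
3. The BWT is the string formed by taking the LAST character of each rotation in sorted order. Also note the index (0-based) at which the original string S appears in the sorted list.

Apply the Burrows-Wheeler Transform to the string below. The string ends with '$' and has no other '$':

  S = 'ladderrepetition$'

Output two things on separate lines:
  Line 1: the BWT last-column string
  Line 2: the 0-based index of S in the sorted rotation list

All 17 rotations (rotation i = S[i:]+S[:i]):
  rot[0] = ladderrepetition$
  rot[1] = adderrepetition$l
  rot[2] = dderrepetition$la
  rot[3] = derrepetition$lad
  rot[4] = errepetition$ladd
  rot[5] = rrepetition$ladde
  rot[6] = repetition$ladder
  rot[7] = epetition$ladderr
  rot[8] = petition$ladderre
  rot[9] = etition$ladderrep
  rot[10] = tition$ladderrepe
  rot[11] = ition$ladderrepet
  rot[12] = tion$ladderrepeti
  rot[13] = ion$ladderrepetit
  rot[14] = on$ladderrepetiti
  rot[15] = n$ladderrepetitio
  rot[16] = $ladderrepetition
Sorted (with $ < everything):
  sorted[0] = $ladderrepetition  (last char: 'n')
  sorted[1] = adderrepetition$l  (last char: 'l')
  sorted[2] = dderrepetition$la  (last char: 'a')
  sorted[3] = derrepetition$lad  (last char: 'd')
  sorted[4] = epetition$ladderr  (last char: 'r')
  sorted[5] = errepetition$ladd  (last char: 'd')
  sorted[6] = etition$ladderrep  (last char: 'p')
  sorted[7] = ion$ladderrepetit  (last char: 't')
  sorted[8] = ition$ladderrepet  (last char: 't')
  sorted[9] = ladderrepetition$  (last char: '$')
  sorted[10] = n$ladderrepetitio  (last char: 'o')
  sorted[11] = on$ladderrepetiti  (last char: 'i')
  sorted[12] = petition$ladderre  (last char: 'e')
  sorted[13] = repetition$ladder  (last char: 'r')
  sorted[14] = rrepetition$ladde  (last char: 'e')
  sorted[15] = tion$ladderrepeti  (last char: 'i')
  sorted[16] = tition$ladderrepe  (last char: 'e')
Last column: nladrdptt$oiereie
Original string S is at sorted index 9

Answer: nladrdptt$oiereie
9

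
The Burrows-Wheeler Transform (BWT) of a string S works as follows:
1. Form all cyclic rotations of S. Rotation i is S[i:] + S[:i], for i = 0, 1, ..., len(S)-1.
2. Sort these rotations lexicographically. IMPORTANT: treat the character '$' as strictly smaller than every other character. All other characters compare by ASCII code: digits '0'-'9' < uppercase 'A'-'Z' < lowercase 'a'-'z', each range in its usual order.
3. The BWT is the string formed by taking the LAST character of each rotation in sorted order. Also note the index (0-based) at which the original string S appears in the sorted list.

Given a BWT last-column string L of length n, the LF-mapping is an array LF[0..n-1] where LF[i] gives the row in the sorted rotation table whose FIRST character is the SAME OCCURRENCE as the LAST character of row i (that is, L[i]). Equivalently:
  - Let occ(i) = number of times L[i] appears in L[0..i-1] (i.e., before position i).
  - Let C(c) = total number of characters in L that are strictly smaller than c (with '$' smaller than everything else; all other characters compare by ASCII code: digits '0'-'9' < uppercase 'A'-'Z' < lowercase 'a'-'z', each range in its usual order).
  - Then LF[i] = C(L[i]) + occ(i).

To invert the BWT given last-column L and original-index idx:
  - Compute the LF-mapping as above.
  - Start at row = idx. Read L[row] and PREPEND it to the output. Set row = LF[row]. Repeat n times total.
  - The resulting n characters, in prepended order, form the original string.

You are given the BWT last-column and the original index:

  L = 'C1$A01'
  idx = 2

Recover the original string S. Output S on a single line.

Answer: 10A1C$

Derivation:
LF mapping: 5 2 0 4 1 3
Walk LF starting at row 2, prepending L[row]:
  step 1: row=2, L[2]='$', prepend. Next row=LF[2]=0
  step 2: row=0, L[0]='C', prepend. Next row=LF[0]=5
  step 3: row=5, L[5]='1', prepend. Next row=LF[5]=3
  step 4: row=3, L[3]='A', prepend. Next row=LF[3]=4
  step 5: row=4, L[4]='0', prepend. Next row=LF[4]=1
  step 6: row=1, L[1]='1', prepend. Next row=LF[1]=2
Reversed output: 10A1C$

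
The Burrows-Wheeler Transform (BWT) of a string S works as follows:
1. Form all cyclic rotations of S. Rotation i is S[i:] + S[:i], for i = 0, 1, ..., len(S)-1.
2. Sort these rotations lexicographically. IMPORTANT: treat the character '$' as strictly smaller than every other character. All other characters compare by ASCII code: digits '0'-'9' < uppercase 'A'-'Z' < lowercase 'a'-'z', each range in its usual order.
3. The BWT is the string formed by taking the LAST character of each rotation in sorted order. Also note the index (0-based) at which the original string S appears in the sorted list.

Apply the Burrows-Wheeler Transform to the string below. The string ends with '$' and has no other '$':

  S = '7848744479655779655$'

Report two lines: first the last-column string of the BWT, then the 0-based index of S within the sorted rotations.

Answer: 5744856659985$747477
13

Derivation:
All 20 rotations (rotation i = S[i:]+S[:i]):
  rot[0] = 7848744479655779655$
  rot[1] = 848744479655779655$7
  rot[2] = 48744479655779655$78
  rot[3] = 8744479655779655$784
  rot[4] = 744479655779655$7848
  rot[5] = 44479655779655$78487
  rot[6] = 4479655779655$784874
  rot[7] = 479655779655$7848744
  rot[8] = 79655779655$78487444
  rot[9] = 9655779655$784874447
  rot[10] = 655779655$7848744479
  rot[11] = 55779655$78487444796
  rot[12] = 5779655$784874447965
  rot[13] = 779655$7848744479655
  rot[14] = 79655$78487444796557
  rot[15] = 9655$784874447965577
  rot[16] = 655$7848744479655779
  rot[17] = 55$78487444796557796
  rot[18] = 5$784874447965577965
  rot[19] = $7848744479655779655
Sorted (with $ < everything):
  sorted[0] = $7848744479655779655  (last char: '5')
  sorted[1] = 44479655779655$78487  (last char: '7')
  sorted[2] = 4479655779655$784874  (last char: '4')
  sorted[3] = 479655779655$7848744  (last char: '4')
  sorted[4] = 48744479655779655$78  (last char: '8')
  sorted[5] = 5$784874447965577965  (last char: '5')
  sorted[6] = 55$78487444796557796  (last char: '6')
  sorted[7] = 55779655$78487444796  (last char: '6')
  sorted[8] = 5779655$784874447965  (last char: '5')
  sorted[9] = 655$7848744479655779  (last char: '9')
  sorted[10] = 655779655$7848744479  (last char: '9')
  sorted[11] = 744479655779655$7848  (last char: '8')
  sorted[12] = 779655$7848744479655  (last char: '5')
  sorted[13] = 7848744479655779655$  (last char: '$')
  sorted[14] = 79655$78487444796557  (last char: '7')
  sorted[15] = 79655779655$78487444  (last char: '4')
  sorted[16] = 848744479655779655$7  (last char: '7')
  sorted[17] = 8744479655779655$784  (last char: '4')
  sorted[18] = 9655$784874447965577  (last char: '7')
  sorted[19] = 9655779655$784874447  (last char: '7')
Last column: 5744856659985$747477
Original string S is at sorted index 13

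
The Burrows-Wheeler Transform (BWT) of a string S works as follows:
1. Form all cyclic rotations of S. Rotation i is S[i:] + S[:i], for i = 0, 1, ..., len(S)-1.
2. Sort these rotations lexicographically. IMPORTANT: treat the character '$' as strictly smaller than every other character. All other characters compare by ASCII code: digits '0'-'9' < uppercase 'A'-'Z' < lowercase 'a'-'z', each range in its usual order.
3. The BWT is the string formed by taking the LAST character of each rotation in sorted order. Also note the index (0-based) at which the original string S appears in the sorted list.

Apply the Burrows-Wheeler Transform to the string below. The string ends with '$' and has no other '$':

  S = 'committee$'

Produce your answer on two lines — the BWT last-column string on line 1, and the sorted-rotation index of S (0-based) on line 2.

Answer: e$etmmocti
1

Derivation:
All 10 rotations (rotation i = S[i:]+S[:i]):
  rot[0] = committee$
  rot[1] = ommittee$c
  rot[2] = mmittee$co
  rot[3] = mittee$com
  rot[4] = ittee$comm
  rot[5] = ttee$commi
  rot[6] = tee$commit
  rot[7] = ee$committ
  rot[8] = e$committe
  rot[9] = $committee
Sorted (with $ < everything):
  sorted[0] = $committee  (last char: 'e')
  sorted[1] = committee$  (last char: '$')
  sorted[2] = e$committe  (last char: 'e')
  sorted[3] = ee$committ  (last char: 't')
  sorted[4] = ittee$comm  (last char: 'm')
  sorted[5] = mittee$com  (last char: 'm')
  sorted[6] = mmittee$co  (last char: 'o')
  sorted[7] = ommittee$c  (last char: 'c')
  sorted[8] = tee$commit  (last char: 't')
  sorted[9] = ttee$commi  (last char: 'i')
Last column: e$etmmocti
Original string S is at sorted index 1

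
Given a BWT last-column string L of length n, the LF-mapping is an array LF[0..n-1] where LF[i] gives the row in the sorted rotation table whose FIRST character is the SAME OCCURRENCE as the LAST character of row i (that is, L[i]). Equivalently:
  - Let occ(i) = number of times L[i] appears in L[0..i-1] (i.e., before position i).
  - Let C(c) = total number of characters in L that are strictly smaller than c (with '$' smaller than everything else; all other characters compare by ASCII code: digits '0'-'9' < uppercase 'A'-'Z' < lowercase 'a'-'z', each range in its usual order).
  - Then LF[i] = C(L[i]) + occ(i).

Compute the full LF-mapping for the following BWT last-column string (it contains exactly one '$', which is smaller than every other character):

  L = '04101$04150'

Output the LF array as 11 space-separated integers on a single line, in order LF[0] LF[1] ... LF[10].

Char counts: '$':1, '0':4, '1':3, '4':2, '5':1
C (first-col start): C('$')=0, C('0')=1, C('1')=5, C('4')=8, C('5')=10
L[0]='0': occ=0, LF[0]=C('0')+0=1+0=1
L[1]='4': occ=0, LF[1]=C('4')+0=8+0=8
L[2]='1': occ=0, LF[2]=C('1')+0=5+0=5
L[3]='0': occ=1, LF[3]=C('0')+1=1+1=2
L[4]='1': occ=1, LF[4]=C('1')+1=5+1=6
L[5]='$': occ=0, LF[5]=C('$')+0=0+0=0
L[6]='0': occ=2, LF[6]=C('0')+2=1+2=3
L[7]='4': occ=1, LF[7]=C('4')+1=8+1=9
L[8]='1': occ=2, LF[8]=C('1')+2=5+2=7
L[9]='5': occ=0, LF[9]=C('5')+0=10+0=10
L[10]='0': occ=3, LF[10]=C('0')+3=1+3=4

Answer: 1 8 5 2 6 0 3 9 7 10 4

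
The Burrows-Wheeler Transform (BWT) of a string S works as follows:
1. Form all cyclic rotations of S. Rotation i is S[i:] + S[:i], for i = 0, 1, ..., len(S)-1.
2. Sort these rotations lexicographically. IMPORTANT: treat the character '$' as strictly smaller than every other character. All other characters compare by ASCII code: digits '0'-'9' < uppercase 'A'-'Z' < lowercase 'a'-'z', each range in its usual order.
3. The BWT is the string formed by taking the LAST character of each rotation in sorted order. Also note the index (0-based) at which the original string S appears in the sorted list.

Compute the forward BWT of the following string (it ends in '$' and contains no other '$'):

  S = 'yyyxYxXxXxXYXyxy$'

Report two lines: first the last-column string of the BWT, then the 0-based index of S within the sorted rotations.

All 17 rotations (rotation i = S[i:]+S[:i]):
  rot[0] = yyyxYxXxXxXYXyxy$
  rot[1] = yyxYxXxXxXYXyxy$y
  rot[2] = yxYxXxXxXYXyxy$yy
  rot[3] = xYxXxXxXYXyxy$yyy
  rot[4] = YxXxXxXYXyxy$yyyx
  rot[5] = xXxXxXYXyxy$yyyxY
  rot[6] = XxXxXYXyxy$yyyxYx
  rot[7] = xXxXYXyxy$yyyxYxX
  rot[8] = XxXYXyxy$yyyxYxXx
  rot[9] = xXYXyxy$yyyxYxXxX
  rot[10] = XYXyxy$yyyxYxXxXx
  rot[11] = YXyxy$yyyxYxXxXxX
  rot[12] = Xyxy$yyyxYxXxXxXY
  rot[13] = yxy$yyyxYxXxXxXYX
  rot[14] = xy$yyyxYxXxXxXYXy
  rot[15] = y$yyyxYxXxXxXYXyx
  rot[16] = $yyyxYxXxXxXYXyxy
Sorted (with $ < everything):
  sorted[0] = $yyyxYxXxXxXYXyxy  (last char: 'y')
  sorted[1] = XYXyxy$yyyxYxXxXx  (last char: 'x')
  sorted[2] = XxXYXyxy$yyyxYxXx  (last char: 'x')
  sorted[3] = XxXxXYXyxy$yyyxYx  (last char: 'x')
  sorted[4] = Xyxy$yyyxYxXxXxXY  (last char: 'Y')
  sorted[5] = YXyxy$yyyxYxXxXxX  (last char: 'X')
  sorted[6] = YxXxXxXYXyxy$yyyx  (last char: 'x')
  sorted[7] = xXYXyxy$yyyxYxXxX  (last char: 'X')
  sorted[8] = xXxXYXyxy$yyyxYxX  (last char: 'X')
  sorted[9] = xXxXxXYXyxy$yyyxY  (last char: 'Y')
  sorted[10] = xYxXxXxXYXyxy$yyy  (last char: 'y')
  sorted[11] = xy$yyyxYxXxXxXYXy  (last char: 'y')
  sorted[12] = y$yyyxYxXxXxXYXyx  (last char: 'x')
  sorted[13] = yxYxXxXxXYXyxy$yy  (last char: 'y')
  sorted[14] = yxy$yyyxYxXxXxXYX  (last char: 'X')
  sorted[15] = yyxYxXxXxXYXyxy$y  (last char: 'y')
  sorted[16] = yyyxYxXxXxXYXyxy$  (last char: '$')
Last column: yxxxYXxXXYyyxyXy$
Original string S is at sorted index 16

Answer: yxxxYXxXXYyyxyXy$
16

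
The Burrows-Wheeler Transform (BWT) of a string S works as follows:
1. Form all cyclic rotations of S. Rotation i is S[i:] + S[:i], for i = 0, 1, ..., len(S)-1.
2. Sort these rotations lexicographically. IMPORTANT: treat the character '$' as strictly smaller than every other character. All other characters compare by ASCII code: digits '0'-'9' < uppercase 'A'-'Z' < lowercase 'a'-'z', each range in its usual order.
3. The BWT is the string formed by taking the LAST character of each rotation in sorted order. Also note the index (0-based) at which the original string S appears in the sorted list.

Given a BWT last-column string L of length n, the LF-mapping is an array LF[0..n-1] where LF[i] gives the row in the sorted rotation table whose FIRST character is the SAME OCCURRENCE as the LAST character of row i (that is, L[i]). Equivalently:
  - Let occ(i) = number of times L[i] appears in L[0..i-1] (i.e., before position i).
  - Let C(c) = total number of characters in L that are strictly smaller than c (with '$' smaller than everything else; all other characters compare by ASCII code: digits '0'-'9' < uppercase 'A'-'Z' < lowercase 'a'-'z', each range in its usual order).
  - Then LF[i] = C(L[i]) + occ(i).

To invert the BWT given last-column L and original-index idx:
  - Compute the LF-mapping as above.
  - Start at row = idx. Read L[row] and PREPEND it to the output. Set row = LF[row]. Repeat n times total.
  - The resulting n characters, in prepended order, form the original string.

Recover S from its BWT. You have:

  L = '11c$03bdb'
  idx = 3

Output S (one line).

LF mapping: 2 3 7 0 1 4 5 8 6
Walk LF starting at row 3, prepending L[row]:
  step 1: row=3, L[3]='$', prepend. Next row=LF[3]=0
  step 2: row=0, L[0]='1', prepend. Next row=LF[0]=2
  step 3: row=2, L[2]='c', prepend. Next row=LF[2]=7
  step 4: row=7, L[7]='d', prepend. Next row=LF[7]=8
  step 5: row=8, L[8]='b', prepend. Next row=LF[8]=6
  step 6: row=6, L[6]='b', prepend. Next row=LF[6]=5
  step 7: row=5, L[5]='3', prepend. Next row=LF[5]=4
  step 8: row=4, L[4]='0', prepend. Next row=LF[4]=1
  step 9: row=1, L[1]='1', prepend. Next row=LF[1]=3
Reversed output: 103bbdc1$

Answer: 103bbdc1$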